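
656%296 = 64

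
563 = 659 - 96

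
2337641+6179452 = 8517093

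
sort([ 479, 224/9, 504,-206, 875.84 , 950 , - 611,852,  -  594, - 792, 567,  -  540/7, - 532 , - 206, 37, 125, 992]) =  [ - 792,  -  611, - 594,-532, - 206, - 206,-540/7, 224/9, 37, 125, 479, 504 , 567, 852,875.84, 950 , 992 ]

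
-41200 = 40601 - 81801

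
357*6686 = 2386902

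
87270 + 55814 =143084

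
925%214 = 69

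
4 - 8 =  - 4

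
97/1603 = 97/1603 = 0.06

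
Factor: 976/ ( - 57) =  - 2^4*3^( - 1)*19^( - 1)*61^1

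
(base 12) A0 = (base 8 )170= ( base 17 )71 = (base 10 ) 120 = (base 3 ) 11110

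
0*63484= 0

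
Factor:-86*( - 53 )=2^1*43^1*53^1=4558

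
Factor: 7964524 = 2^2*1991131^1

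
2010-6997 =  - 4987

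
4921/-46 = -107 + 1/46  =  -106.98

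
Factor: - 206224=-2^4*12889^1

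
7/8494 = 7/8494= 0.00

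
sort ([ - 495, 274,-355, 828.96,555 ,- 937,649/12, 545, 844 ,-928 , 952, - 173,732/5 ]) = [ - 937,  -  928, - 495, - 355, - 173, 649/12 , 732/5, 274,545, 555  ,  828.96,844, 952]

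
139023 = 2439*57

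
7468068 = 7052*1059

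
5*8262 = 41310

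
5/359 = 5/359 = 0.01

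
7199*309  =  2224491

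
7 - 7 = 0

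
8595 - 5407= 3188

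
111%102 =9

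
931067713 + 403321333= 1334389046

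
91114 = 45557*2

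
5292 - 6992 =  - 1700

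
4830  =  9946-5116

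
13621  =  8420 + 5201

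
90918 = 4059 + 86859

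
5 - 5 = 0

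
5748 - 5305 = 443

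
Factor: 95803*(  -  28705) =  - 2750025115  =  - 5^1 *5741^1*95803^1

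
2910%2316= 594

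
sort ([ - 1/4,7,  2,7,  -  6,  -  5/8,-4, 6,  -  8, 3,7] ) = [ - 8, - 6, - 4,-5/8, - 1/4 , 2, 3 , 6, 7, 7, 7]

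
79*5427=428733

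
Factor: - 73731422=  - 2^1*23^1 * 1602857^1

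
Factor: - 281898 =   -  2^1*3^2 * 15661^1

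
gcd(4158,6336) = 198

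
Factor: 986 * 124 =2^3*17^1 * 29^1 * 31^1 = 122264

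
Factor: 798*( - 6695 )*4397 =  - 23491456170=- 2^1*3^1 * 5^1 * 7^1 *13^1 * 19^1* 103^1*4397^1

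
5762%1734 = 560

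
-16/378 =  - 8/189  =  -0.04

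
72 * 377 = 27144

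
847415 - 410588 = 436827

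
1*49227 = 49227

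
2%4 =2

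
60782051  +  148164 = 60930215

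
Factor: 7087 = 19^1*373^1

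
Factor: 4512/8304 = 94/173=2^1 * 47^1*173^(  -  1 )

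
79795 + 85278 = 165073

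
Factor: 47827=13^2 * 283^1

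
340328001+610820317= 951148318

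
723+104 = 827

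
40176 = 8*5022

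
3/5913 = 1/1971 = 0.00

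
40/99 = 40/99=0.40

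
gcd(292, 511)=73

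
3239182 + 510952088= 514191270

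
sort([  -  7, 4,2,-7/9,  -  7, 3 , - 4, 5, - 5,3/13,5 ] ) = [ - 7, - 7,  -  5, - 4, - 7/9, 3/13, 2, 3 , 4,5 , 5]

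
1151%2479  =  1151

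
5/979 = 5/979  =  0.01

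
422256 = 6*70376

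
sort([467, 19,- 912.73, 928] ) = [-912.73,  19 , 467, 928 ] 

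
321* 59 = 18939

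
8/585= 8/585 = 0.01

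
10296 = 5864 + 4432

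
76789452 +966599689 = 1043389141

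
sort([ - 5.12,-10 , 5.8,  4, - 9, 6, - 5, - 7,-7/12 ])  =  [  -  10,-9, - 7,-5.12, - 5, - 7/12,4, 5.8,  6 ]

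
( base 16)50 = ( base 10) 80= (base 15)55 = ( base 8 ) 120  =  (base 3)2222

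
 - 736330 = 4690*( - 157 ) 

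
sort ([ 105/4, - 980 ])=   [-980,105/4]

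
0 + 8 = 8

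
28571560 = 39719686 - 11148126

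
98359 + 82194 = 180553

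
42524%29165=13359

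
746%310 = 126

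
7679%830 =209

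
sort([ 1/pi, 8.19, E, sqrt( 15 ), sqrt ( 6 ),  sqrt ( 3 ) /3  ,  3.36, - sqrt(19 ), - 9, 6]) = [ - 9, - sqrt(19), 1/pi, sqrt( 3 ) /3,sqrt ( 6),E,3.36, sqrt ( 15),6, 8.19 ]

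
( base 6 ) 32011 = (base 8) 10347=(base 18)D67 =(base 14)1811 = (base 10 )4327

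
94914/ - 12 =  - 15819/2 = -  7909.50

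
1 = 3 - 2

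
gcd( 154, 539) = 77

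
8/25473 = 8/25473=0.00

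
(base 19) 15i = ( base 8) 732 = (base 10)474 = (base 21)11C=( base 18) 186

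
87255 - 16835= 70420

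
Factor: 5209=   5209^1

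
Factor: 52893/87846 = 2^( - 1 )*3^3*11^ ( - 4)*653^1= 17631/29282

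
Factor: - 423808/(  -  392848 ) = 616/571 = 2^3*7^1*11^1*571^( - 1) 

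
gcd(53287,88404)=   1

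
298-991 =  - 693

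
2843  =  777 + 2066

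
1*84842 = 84842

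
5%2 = 1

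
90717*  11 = 997887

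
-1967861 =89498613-91466474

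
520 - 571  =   - 51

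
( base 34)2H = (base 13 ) 67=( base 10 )85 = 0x55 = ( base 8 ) 125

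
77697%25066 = 2499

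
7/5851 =7/5851  =  0.00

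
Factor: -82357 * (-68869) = 11^1*61^1*1129^1*7487^1 = 5671844233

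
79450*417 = 33130650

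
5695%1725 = 520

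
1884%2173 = 1884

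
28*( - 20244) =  - 566832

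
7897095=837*9435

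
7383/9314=7383/9314= 0.79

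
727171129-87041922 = 640129207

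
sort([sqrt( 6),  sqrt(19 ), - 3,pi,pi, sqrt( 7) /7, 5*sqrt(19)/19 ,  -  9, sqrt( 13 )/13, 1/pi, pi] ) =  [-9,-3,sqrt(13 ) /13, 1/pi, sqrt( 7)/7, 5*sqrt( 19 ) /19 , sqrt(6) , pi,pi, pi, sqrt (19 )]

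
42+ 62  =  104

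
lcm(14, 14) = 14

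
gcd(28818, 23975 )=1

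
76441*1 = 76441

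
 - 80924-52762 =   -  133686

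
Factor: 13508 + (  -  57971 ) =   -  3^1*14821^1= - 44463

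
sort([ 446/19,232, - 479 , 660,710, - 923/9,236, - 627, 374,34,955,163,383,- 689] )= [-689,-627, - 479,  -  923/9,446/19,34,163,232, 236 , 374, 383,660,710, 955]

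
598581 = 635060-36479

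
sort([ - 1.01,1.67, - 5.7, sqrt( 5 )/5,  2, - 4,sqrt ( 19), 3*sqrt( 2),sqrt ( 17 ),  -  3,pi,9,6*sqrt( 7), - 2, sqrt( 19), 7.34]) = [ - 5.7, - 4, - 3, - 2,-1.01,sqrt( 5 )/5, 1.67,2 , pi,sqrt( 17 ), 3 * sqrt( 2),sqrt( 19), sqrt(19 ), 7.34,9,  6*sqrt( 7 ) ]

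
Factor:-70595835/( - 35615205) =4706389/2374347=3^(-1 )*31^1 * 53^(-1 )*109^( - 1)*137^( - 1)*157^1*967^1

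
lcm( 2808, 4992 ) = 44928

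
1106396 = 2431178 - 1324782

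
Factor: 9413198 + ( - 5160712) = 4252486 = 2^1 * 7^1*303749^1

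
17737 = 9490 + 8247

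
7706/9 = 856 + 2/9=856.22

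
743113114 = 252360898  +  490752216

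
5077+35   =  5112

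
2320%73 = 57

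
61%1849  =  61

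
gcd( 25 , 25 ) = 25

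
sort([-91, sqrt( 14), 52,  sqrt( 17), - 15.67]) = [-91,-15.67, sqrt ( 14), sqrt( 17), 52]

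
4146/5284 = 2073/2642= 0.78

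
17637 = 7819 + 9818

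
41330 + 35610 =76940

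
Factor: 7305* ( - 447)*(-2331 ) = 7611495885 = 3^4*5^1*7^1*37^1*149^1 * 487^1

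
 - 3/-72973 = 3/72973 = 0.00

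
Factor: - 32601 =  - 3^1*10867^1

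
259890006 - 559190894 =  -299300888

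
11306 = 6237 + 5069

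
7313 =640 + 6673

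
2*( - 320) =  -  640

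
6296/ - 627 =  - 11+601/627 = - 10.04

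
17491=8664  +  8827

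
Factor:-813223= - 31^1*37^1*709^1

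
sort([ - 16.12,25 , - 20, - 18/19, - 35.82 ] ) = [ - 35.82, - 20, - 16.12, - 18/19, 25]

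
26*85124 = 2213224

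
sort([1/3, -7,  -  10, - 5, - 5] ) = [ - 10, - 7, - 5, - 5, 1/3 ]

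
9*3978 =35802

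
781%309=163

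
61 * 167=10187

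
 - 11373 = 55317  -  66690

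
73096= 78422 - 5326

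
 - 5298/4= -1325 + 1/2=- 1324.50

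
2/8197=2/8197= 0.00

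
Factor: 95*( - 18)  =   - 1710 = -2^1*3^2*5^1  *  19^1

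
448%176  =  96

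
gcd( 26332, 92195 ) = 1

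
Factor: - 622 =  - 2^1*311^1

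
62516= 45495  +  17021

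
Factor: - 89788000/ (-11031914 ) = 2^4*5^3*107^(- 1)*22447^1*51551^( - 1) = 44894000/5515957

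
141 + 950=1091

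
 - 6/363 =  -2/121 = -0.02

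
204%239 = 204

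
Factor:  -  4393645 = -5^1*29^1*157^1*193^1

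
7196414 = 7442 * 967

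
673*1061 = 714053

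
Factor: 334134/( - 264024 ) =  - 2^( - 2)*193^(-1)*977^1 = - 977/772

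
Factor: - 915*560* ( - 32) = 2^9*3^1 *5^2*7^1*61^1 = 16396800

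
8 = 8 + 0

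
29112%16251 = 12861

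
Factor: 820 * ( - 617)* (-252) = 2^4*3^2*5^1*7^1*41^1*617^1 = 127496880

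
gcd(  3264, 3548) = 4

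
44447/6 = 44447/6  =  7407.83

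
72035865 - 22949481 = 49086384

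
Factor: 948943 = 948943^1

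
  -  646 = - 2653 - -2007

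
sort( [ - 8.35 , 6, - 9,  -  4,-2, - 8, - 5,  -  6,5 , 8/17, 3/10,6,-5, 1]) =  [ - 9,-8.35, - 8,-6,  -  5, - 5,-4,-2, 3/10,  8/17, 1, 5,  6 , 6 ] 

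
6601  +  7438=14039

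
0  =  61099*0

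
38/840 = 19/420 = 0.05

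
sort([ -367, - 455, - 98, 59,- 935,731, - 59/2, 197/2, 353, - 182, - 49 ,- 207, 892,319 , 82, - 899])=[-935,-899,- 455, -367,  -  207,-182,-98,-49,-59/2, 59,82,197/2,319,353,731 , 892]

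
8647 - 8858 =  - 211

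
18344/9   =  2038 + 2/9 = 2038.22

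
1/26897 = 1/26897 = 0.00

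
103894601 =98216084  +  5678517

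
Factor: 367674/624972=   61279/104162 = 2^ (-1)*233^1*263^1*52081^(  -  1 ) 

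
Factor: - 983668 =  - 2^2*7^1*19^1*43^2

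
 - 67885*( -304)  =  20637040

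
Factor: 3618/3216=9/8 = 2^ ( - 3 ) * 3^2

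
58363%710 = 143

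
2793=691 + 2102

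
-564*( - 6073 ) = 3425172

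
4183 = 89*47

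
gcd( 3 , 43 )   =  1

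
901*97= 87397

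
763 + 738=1501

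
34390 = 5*6878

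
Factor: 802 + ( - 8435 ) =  - 7633 = -17^1*449^1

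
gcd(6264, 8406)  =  18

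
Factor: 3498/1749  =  2^1 = 2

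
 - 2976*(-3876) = 11534976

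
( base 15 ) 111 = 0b11110001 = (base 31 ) 7o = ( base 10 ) 241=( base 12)181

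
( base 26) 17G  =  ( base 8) 1552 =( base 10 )874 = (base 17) 307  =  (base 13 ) 523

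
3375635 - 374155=3001480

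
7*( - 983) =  - 6881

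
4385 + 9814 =14199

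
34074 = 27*1262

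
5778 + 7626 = 13404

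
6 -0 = 6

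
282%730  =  282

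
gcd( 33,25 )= 1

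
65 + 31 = 96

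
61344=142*432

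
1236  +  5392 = 6628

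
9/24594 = 3/8198 = 0.00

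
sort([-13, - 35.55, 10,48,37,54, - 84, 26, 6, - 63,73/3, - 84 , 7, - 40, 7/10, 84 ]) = [ - 84,-84,  -  63, - 40, -35.55, - 13 , 7/10, 6,7,10, 73/3, 26, 37,  48,54,84]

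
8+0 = 8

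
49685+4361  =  54046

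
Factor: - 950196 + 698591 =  - 5^1*50321^1=- 251605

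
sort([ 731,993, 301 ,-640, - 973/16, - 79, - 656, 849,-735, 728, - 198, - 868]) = [-868, - 735, - 656 , - 640, - 198, - 79,-973/16, 301,728,  731 , 849, 993]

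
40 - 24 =16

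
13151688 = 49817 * 264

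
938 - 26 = 912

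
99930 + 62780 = 162710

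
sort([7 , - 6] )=[ - 6 , 7] 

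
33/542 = 33/542= 0.06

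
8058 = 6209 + 1849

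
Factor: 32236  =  2^2*8059^1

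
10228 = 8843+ 1385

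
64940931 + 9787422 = 74728353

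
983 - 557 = 426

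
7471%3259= 953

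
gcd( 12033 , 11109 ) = 21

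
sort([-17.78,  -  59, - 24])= [ - 59,-24, - 17.78]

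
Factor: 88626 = 2^1*3^1*14771^1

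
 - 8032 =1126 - 9158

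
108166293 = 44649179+63517114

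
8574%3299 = 1976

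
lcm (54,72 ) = 216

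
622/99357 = 622/99357= 0.01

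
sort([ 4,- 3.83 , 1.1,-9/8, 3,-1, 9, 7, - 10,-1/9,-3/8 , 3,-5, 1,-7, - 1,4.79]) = [ - 10,  -  7, - 5, - 3.83, - 9/8,-1,- 1, - 3/8,-1/9,1, 1.1,3, 3, 4, 4.79, 7, 9 ]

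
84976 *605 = 51410480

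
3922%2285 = 1637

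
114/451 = 114/451 = 0.25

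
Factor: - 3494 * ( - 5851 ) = 2^1*1747^1*5851^1 = 20443394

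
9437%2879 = 800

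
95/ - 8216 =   -  95/8216= - 0.01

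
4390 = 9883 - 5493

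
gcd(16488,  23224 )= 8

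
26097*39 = 1017783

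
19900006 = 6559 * 3034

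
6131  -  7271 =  - 1140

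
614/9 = 614/9 = 68.22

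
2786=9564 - 6778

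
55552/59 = 941 + 33/59 = 941.56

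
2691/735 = 3 + 162/245 = 3.66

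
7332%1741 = 368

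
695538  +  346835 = 1042373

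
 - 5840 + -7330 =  - 13170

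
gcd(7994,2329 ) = 1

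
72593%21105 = 9278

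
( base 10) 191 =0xBF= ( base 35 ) 5g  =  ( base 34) 5l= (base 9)232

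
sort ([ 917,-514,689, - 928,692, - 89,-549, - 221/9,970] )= [-928, - 549,  -  514, - 89,-221/9, 689, 692,917,970 ]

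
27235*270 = 7353450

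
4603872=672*6851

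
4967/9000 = 4967/9000 = 0.55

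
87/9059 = 87/9059 = 0.01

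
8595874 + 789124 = 9384998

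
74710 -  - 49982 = 124692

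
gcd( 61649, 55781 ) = 1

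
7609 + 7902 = 15511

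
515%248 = 19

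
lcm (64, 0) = 0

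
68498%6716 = 1338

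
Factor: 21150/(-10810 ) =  - 3^2* 5^1*23^ (-1 )=- 45/23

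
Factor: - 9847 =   -  43^1*229^1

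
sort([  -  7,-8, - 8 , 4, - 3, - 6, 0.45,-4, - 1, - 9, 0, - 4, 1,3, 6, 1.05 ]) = [ - 9, - 8,-8, - 7,-6, - 4, - 4 , - 3 , - 1, 0 , 0.45,1, 1.05,  3, 4,6]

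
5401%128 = 25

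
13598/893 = 15 + 203/893 = 15.23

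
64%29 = 6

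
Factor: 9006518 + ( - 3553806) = 2^3*681589^1 = 5452712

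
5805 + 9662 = 15467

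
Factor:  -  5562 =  - 2^1 * 3^3*103^1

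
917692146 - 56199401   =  861492745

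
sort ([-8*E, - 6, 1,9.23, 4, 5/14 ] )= [ - 8 * E, - 6,  5/14,1 , 4, 9.23 ]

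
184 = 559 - 375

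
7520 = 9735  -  2215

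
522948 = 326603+196345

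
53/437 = 53/437 = 0.12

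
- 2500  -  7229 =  - 9729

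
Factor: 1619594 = 2^1*809797^1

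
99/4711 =99/4711 =0.02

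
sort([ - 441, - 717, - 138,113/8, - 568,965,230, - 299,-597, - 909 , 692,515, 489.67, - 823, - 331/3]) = [ - 909,-823, - 717, - 597,-568,  -  441, - 299,  -  138 , - 331/3 , 113/8, 230, 489.67, 515,692,965] 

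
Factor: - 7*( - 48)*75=2^4*3^2 * 5^2*7^1 =25200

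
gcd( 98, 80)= 2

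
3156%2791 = 365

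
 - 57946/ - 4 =28973/2 = 14486.50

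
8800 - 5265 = 3535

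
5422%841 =376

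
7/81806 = 7/81806 = 0.00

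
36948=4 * 9237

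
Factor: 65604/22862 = 66/23   =  2^1 * 3^1 * 11^1*23^ ( - 1) 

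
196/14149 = 196/14149 =0.01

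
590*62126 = 36654340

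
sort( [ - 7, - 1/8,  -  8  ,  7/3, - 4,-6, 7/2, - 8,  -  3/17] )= [ - 8, - 8,- 7,-6, - 4 , - 3/17, - 1/8 , 7/3, 7/2]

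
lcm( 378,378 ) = 378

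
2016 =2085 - 69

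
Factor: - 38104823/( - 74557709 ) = 19^1*643^1*3119^1*74557709^(-1) 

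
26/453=26/453= 0.06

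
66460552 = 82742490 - 16281938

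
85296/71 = 85296/71 = 1201.35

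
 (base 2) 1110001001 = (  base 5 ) 12110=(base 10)905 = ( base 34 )QL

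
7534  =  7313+221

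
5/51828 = 5/51828 = 0.00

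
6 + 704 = 710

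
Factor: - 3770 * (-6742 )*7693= 2^2 * 5^1*7^2 * 13^1*29^1 * 157^1 * 3371^1=195535596620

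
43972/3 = 43972/3 = 14657.33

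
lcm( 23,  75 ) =1725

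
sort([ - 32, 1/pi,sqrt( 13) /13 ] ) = [ - 32 , sqrt( 13)/13 , 1/pi ] 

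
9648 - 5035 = 4613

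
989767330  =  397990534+591776796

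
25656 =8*3207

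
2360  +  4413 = 6773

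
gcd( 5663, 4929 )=1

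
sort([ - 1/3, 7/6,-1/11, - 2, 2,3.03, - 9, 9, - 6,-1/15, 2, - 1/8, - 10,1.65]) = [ - 10, - 9, - 6, - 2,  -  1/3 , - 1/8, - 1/11 ,  -  1/15, 7/6, 1.65, 2, 2,3.03, 9]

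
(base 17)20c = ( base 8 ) 1116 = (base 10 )590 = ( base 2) 1001001110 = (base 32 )ie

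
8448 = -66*( - 128 )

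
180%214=180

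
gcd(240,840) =120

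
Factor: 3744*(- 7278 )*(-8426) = 2^7*3^3 * 11^1*13^1*383^1 * 1213^1 = 229598658432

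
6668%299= 90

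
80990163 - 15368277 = 65621886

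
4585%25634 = 4585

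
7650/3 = 2550 = 2550.00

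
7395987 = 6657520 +738467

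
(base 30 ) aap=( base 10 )9325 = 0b10010001101101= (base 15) 2b6a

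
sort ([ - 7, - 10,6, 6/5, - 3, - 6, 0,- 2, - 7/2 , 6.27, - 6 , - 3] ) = [-10,-7, - 6, - 6,-7/2,-3,-3 ,-2 , 0, 6/5, 6,6.27 ]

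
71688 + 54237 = 125925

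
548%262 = 24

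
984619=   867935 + 116684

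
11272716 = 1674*6734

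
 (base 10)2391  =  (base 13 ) 111C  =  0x957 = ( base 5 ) 34031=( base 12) 1473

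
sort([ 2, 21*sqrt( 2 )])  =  [2,  21*sqrt(2)]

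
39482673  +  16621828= 56104501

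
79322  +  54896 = 134218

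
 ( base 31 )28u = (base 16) 898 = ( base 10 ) 2200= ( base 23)43F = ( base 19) 61f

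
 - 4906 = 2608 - 7514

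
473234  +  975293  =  1448527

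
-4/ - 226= 2/113 =0.02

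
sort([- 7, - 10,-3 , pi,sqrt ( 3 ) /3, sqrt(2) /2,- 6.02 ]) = [-10, - 7, - 6.02 ,- 3,sqrt(3)/3, sqrt (2 ) /2, pi] 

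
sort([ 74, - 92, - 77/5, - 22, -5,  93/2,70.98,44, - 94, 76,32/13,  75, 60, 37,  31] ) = [  -  94, - 92, - 22, - 77/5, - 5, 32/13, 31,  37,44, 93/2 , 60 , 70.98,74, 75,76]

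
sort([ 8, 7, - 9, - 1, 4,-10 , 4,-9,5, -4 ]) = [ -10, - 9, - 9,  -  4 , - 1,4,4, 5,7, 8] 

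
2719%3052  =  2719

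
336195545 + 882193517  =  1218389062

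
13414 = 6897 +6517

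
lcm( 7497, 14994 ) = 14994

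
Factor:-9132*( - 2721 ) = 24848172 = 2^2 * 3^2* 761^1*907^1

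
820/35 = 23 + 3/7 = 23.43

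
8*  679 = 5432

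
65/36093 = 65/36093 = 0.00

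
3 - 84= - 81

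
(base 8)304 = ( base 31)6a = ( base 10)196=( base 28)70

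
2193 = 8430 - 6237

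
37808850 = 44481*850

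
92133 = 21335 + 70798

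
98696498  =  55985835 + 42710663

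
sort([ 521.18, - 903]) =[ - 903 , 521.18]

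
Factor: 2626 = 2^1 * 13^1 * 101^1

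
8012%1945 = 232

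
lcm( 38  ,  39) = 1482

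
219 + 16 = 235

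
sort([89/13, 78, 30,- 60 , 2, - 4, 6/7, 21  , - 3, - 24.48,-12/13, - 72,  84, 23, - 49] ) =[ - 72, - 60,-49, - 24.48, - 4, - 3, - 12/13,6/7,  2,  89/13,21,23 , 30,78, 84]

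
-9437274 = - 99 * 95326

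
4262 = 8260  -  3998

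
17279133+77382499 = 94661632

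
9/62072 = 9/62072= 0.00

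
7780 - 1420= 6360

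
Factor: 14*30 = 2^2 * 3^1*5^1*7^1 = 420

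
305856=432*708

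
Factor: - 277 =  - 277^1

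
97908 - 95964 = 1944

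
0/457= 0 = 0.00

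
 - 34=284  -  318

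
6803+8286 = 15089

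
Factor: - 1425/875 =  - 57/35  =  - 3^1*5^( - 1)*7^( - 1) *19^1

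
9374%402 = 128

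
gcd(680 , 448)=8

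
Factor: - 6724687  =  -73^1*92119^1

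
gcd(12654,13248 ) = 18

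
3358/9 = 3358/9 = 373.11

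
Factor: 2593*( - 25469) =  - 2593^1 * 25469^1 = -66041117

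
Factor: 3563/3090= 2^( - 1)*3^( - 1 ) * 5^ ( -1 )*7^1 * 103^(  -  1 )*509^1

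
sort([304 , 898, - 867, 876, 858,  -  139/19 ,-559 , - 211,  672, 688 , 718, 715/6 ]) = [- 867, - 559, - 211, -139/19, 715/6,304, 672,688, 718,  858,876, 898]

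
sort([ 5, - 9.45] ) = [ - 9.45,5] 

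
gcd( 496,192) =16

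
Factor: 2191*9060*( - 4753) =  - 94349236380 = - 2^2*3^1*5^1 * 7^3 *97^1*151^1*313^1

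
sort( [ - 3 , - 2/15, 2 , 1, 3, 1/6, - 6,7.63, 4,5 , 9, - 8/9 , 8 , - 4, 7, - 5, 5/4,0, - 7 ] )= [ - 7, - 6, - 5, - 4, - 3, - 8/9 , - 2/15, 0,  1/6,1,5/4, 2, 3, 4,5,7,7.63,8,9 ]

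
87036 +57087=144123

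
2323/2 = 2323/2 = 1161.50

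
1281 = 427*3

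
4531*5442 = 24657702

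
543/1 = 543= 543.00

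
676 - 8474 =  - 7798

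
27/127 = 27/127= 0.21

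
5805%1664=813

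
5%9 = 5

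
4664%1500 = 164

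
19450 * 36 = 700200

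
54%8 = 6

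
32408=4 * 8102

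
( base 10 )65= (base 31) 23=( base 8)101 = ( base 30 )25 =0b1000001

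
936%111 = 48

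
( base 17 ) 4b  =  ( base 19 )43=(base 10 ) 79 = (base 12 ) 67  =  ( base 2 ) 1001111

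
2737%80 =17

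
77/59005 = 77/59005 =0.00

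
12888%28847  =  12888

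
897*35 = 31395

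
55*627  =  34485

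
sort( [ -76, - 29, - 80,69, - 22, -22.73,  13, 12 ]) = [ - 80 , - 76, - 29,-22.73, - 22,12, 13 , 69 ] 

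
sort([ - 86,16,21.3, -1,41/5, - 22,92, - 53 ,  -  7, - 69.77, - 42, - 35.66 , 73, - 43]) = [ - 86, - 69.77, - 53,-43, - 42, - 35.66, - 22, - 7, - 1,  41/5,16,21.3, 73 , 92]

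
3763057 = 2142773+1620284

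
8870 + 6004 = 14874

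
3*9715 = 29145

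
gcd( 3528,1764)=1764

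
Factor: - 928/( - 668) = 232/167 = 2^3*29^1*167^( - 1)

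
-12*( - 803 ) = 9636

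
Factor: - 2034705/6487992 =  -2^(  -  3) * 3^(-2)*5^1*7^( - 2)*613^( - 1)*135647^1 = - 678235/2162664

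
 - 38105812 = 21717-38127529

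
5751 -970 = 4781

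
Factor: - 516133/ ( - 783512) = 2^(-3)*37^( - 1)*103^1*2647^(  -  1 )*5011^1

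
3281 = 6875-3594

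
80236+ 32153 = 112389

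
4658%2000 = 658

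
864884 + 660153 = 1525037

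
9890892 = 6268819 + 3622073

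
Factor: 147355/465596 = 2^ (-2)*5^1 *13^1 * 17^( - 1 )*41^( - 1)*167^(- 1)*2267^1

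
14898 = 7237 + 7661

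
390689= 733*533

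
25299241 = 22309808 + 2989433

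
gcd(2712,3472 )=8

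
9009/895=10  +  59/895 = 10.07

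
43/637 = 43/637 = 0.07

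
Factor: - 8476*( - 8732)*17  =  2^4*13^1*17^1*37^1*59^1*163^1 = 1258211344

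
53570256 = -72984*( - 734 )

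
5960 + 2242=8202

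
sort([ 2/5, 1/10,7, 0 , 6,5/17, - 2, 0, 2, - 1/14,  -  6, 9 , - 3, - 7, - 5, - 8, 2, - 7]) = [ - 8, - 7, - 7, - 6, - 5, - 3,-2,-1/14, 0, 0, 1/10,  5/17,2/5, 2,2,6, 7, 9 ]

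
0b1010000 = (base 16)50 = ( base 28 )2o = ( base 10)80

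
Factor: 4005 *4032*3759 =60700933440=2^6 * 3^5 * 5^1*7^2*89^1*179^1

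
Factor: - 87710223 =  - 3^1*29236741^1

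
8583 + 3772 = 12355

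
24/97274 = 12/48637 = 0.00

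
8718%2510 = 1188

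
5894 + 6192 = 12086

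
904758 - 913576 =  -8818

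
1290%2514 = 1290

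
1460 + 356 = 1816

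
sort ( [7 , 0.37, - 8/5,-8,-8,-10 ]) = [-10,-8, - 8, - 8/5,0.37,7 ]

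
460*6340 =2916400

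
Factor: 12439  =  7^1*1777^1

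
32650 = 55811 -23161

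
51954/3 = 17318 = 17318.00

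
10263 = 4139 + 6124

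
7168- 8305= -1137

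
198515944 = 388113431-189597487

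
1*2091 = 2091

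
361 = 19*19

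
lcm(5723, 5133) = 497901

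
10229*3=30687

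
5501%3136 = 2365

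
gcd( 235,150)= 5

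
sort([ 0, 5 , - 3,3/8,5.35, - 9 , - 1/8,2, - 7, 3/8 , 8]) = [ - 9 , - 7, - 3, - 1/8,0,3/8,3/8,2,5,5.35,8]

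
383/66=5  +  53/66= 5.80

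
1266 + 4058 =5324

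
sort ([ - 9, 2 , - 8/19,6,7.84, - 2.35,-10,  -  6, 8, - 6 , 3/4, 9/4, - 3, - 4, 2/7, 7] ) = [ - 10, - 9, - 6, - 6, - 4, - 3,- 2.35,  -  8/19, 2/7,3/4,2, 9/4, 6,7,7.84, 8 ]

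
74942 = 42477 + 32465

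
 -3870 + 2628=-1242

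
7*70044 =490308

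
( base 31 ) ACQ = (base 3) 111201200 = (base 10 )10008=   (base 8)23430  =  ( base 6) 114200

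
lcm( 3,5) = 15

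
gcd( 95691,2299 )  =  1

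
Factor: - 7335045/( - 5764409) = 3^2 *5^1*7^ ( - 2)*  19^1 * 23^1*47^ ( - 1)*373^1*2503^ ( - 1)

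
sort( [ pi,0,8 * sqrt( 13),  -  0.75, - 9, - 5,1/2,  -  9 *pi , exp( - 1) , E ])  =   [ - 9 * pi, - 9,  -  5, - 0.75,0,exp(-1 ), 1/2,E, pi,8 * sqrt (13)]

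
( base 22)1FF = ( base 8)1475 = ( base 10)829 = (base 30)RJ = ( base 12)591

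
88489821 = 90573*977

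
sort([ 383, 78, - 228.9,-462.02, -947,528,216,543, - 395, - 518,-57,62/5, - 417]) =[ - 947  , - 518,-462.02,-417,-395, - 228.9, - 57,  62/5, 78,216, 383,528,543]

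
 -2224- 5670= - 7894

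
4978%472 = 258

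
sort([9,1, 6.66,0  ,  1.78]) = [0,1, 1.78 , 6.66, 9 ]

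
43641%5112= 2745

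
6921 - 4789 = 2132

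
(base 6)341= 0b10000101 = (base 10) 133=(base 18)77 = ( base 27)4P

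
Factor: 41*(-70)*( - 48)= 137760 = 2^5*3^1 * 5^1*7^1*41^1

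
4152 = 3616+536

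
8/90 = 4/45 = 0.09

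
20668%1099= 886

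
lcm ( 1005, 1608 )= 8040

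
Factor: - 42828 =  - 2^2*3^1 * 43^1*83^1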